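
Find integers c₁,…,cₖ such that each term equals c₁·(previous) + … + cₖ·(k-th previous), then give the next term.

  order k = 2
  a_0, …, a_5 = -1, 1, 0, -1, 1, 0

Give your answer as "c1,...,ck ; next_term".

-1,-1 ; -1

  a_2 = -1·1 + -1·-1 = 0
  a_3 = -1·0 + -1·1 = -1
  a_4 = -1·-1 + -1·0 = 1
  a_5 = -1·1 + -1·-1 = 0
  a_6 = -1·0 + -1·1 = -1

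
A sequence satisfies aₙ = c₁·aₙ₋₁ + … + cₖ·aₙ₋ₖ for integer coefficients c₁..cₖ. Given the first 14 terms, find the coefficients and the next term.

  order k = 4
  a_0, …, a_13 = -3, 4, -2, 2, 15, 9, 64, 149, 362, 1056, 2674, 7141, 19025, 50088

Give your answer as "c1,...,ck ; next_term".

  a_4 = 1·2 + 3·-2 + 4·4 + -1·-3 = 15
  a_5 = 1·15 + 3·2 + 4·-2 + -1·4 = 9
  a_6 = 1·9 + 3·15 + 4·2 + -1·-2 = 64
  a_7 = 1·64 + 3·9 + 4·15 + -1·2 = 149
  a_8 = 1·149 + 3·64 + 4·9 + -1·15 = 362
  a_9 = 1·362 + 3·149 + 4·64 + -1·9 = 1056
  a_10 = 1·1056 + 3·362 + 4·149 + -1·64 = 2674
  a_11 = 1·2674 + 3·1056 + 4·362 + -1·149 = 7141
  a_12 = 1·7141 + 3·2674 + 4·1056 + -1·362 = 19025
  a_13 = 1·19025 + 3·7141 + 4·2674 + -1·1056 = 50088
  a_14 = 1·50088 + 3·19025 + 4·7141 + -1·2674 = 133053

1,3,4,-1 ; 133053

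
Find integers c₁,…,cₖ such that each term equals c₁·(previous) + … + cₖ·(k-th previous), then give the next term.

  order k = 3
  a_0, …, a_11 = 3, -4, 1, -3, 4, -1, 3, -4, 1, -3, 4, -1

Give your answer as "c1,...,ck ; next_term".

0,0,-1 ; 3

  a_3 = 0·1 + 0·-4 + -1·3 = -3
  a_4 = 0·-3 + 0·1 + -1·-4 = 4
  a_5 = 0·4 + 0·-3 + -1·1 = -1
  a_6 = 0·-1 + 0·4 + -1·-3 = 3
  a_7 = 0·3 + 0·-1 + -1·4 = -4
  a_8 = 0·-4 + 0·3 + -1·-1 = 1
  a_9 = 0·1 + 0·-4 + -1·3 = -3
  a_10 = 0·-3 + 0·1 + -1·-4 = 4
  a_11 = 0·4 + 0·-3 + -1·1 = -1
  a_12 = 0·-1 + 0·4 + -1·-3 = 3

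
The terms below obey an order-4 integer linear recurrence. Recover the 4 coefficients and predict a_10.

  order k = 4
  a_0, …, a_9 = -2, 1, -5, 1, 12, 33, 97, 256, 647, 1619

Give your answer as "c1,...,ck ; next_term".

3,-1,0,-2 ; 4016

  a_4 = 3·1 + -1·-5 + 0·1 + -2·-2 = 12
  a_5 = 3·12 + -1·1 + 0·-5 + -2·1 = 33
  a_6 = 3·33 + -1·12 + 0·1 + -2·-5 = 97
  a_7 = 3·97 + -1·33 + 0·12 + -2·1 = 256
  a_8 = 3·256 + -1·97 + 0·33 + -2·12 = 647
  a_9 = 3·647 + -1·256 + 0·97 + -2·33 = 1619
  a_10 = 3·1619 + -1·647 + 0·256 + -2·97 = 4016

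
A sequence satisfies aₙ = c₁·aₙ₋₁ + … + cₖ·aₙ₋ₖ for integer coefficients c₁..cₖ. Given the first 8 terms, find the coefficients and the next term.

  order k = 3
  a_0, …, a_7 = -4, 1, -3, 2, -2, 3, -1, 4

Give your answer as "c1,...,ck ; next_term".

  a_3 = 1·-3 + 1·1 + -1·-4 = 2
  a_4 = 1·2 + 1·-3 + -1·1 = -2
  a_5 = 1·-2 + 1·2 + -1·-3 = 3
  a_6 = 1·3 + 1·-2 + -1·2 = -1
  a_7 = 1·-1 + 1·3 + -1·-2 = 4
  a_8 = 1·4 + 1·-1 + -1·3 = 0

1,1,-1 ; 0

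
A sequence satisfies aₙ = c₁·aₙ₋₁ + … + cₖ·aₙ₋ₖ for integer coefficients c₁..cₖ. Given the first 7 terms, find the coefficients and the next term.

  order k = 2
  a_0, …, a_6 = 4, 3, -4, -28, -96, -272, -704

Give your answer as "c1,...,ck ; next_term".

4,-4 ; -1728

  a_2 = 4·3 + -4·4 = -4
  a_3 = 4·-4 + -4·3 = -28
  a_4 = 4·-28 + -4·-4 = -96
  a_5 = 4·-96 + -4·-28 = -272
  a_6 = 4·-272 + -4·-96 = -704
  a_7 = 4·-704 + -4·-272 = -1728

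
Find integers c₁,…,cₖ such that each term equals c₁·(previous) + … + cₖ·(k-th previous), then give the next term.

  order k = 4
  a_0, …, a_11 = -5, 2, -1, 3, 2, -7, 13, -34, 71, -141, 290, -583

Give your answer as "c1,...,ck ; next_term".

  a_4 = -2·3 + 0·-1 + -1·2 + -2·-5 = 2
  a_5 = -2·2 + 0·3 + -1·-1 + -2·2 = -7
  a_6 = -2·-7 + 0·2 + -1·3 + -2·-1 = 13
  a_7 = -2·13 + 0·-7 + -1·2 + -2·3 = -34
  a_8 = -2·-34 + 0·13 + -1·-7 + -2·2 = 71
  a_9 = -2·71 + 0·-34 + -1·13 + -2·-7 = -141
  a_10 = -2·-141 + 0·71 + -1·-34 + -2·13 = 290
  a_11 = -2·290 + 0·-141 + -1·71 + -2·-34 = -583
  a_12 = -2·-583 + 0·290 + -1·-141 + -2·71 = 1165

-2,0,-1,-2 ; 1165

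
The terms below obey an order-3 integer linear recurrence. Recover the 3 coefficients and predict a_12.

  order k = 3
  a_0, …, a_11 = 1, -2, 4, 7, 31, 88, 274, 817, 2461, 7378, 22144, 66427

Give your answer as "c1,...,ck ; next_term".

  a_3 = 3·4 + 1·-2 + -3·1 = 7
  a_4 = 3·7 + 1·4 + -3·-2 = 31
  a_5 = 3·31 + 1·7 + -3·4 = 88
  a_6 = 3·88 + 1·31 + -3·7 = 274
  a_7 = 3·274 + 1·88 + -3·31 = 817
  a_8 = 3·817 + 1·274 + -3·88 = 2461
  a_9 = 3·2461 + 1·817 + -3·274 = 7378
  a_10 = 3·7378 + 1·2461 + -3·817 = 22144
  a_11 = 3·22144 + 1·7378 + -3·2461 = 66427
  a_12 = 3·66427 + 1·22144 + -3·7378 = 199291

3,1,-3 ; 199291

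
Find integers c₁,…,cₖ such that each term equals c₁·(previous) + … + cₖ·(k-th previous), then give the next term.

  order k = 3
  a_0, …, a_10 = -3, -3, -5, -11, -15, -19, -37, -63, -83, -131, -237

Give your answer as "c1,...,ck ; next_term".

  a_3 = 1·-5 + -1·-3 + 3·-3 = -11
  a_4 = 1·-11 + -1·-5 + 3·-3 = -15
  a_5 = 1·-15 + -1·-11 + 3·-5 = -19
  a_6 = 1·-19 + -1·-15 + 3·-11 = -37
  a_7 = 1·-37 + -1·-19 + 3·-15 = -63
  a_8 = 1·-63 + -1·-37 + 3·-19 = -83
  a_9 = 1·-83 + -1·-63 + 3·-37 = -131
  a_10 = 1·-131 + -1·-83 + 3·-63 = -237
  a_11 = 1·-237 + -1·-131 + 3·-83 = -355

1,-1,3 ; -355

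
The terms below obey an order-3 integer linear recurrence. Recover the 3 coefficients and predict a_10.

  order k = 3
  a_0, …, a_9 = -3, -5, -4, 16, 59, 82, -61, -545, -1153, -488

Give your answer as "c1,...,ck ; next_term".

  a_3 = 2·-4 + -3·-5 + -3·-3 = 16
  a_4 = 2·16 + -3·-4 + -3·-5 = 59
  a_5 = 2·59 + -3·16 + -3·-4 = 82
  a_6 = 2·82 + -3·59 + -3·16 = -61
  a_7 = 2·-61 + -3·82 + -3·59 = -545
  a_8 = 2·-545 + -3·-61 + -3·82 = -1153
  a_9 = 2·-1153 + -3·-545 + -3·-61 = -488
  a_10 = 2·-488 + -3·-1153 + -3·-545 = 4118

2,-3,-3 ; 4118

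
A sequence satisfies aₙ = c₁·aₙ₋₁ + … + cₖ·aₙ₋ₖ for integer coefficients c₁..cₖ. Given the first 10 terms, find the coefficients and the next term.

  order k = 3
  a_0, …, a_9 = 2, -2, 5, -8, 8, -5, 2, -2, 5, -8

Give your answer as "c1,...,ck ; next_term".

-2,-2,-1 ; 8

  a_3 = -2·5 + -2·-2 + -1·2 = -8
  a_4 = -2·-8 + -2·5 + -1·-2 = 8
  a_5 = -2·8 + -2·-8 + -1·5 = -5
  a_6 = -2·-5 + -2·8 + -1·-8 = 2
  a_7 = -2·2 + -2·-5 + -1·8 = -2
  a_8 = -2·-2 + -2·2 + -1·-5 = 5
  a_9 = -2·5 + -2·-2 + -1·2 = -8
  a_10 = -2·-8 + -2·5 + -1·-2 = 8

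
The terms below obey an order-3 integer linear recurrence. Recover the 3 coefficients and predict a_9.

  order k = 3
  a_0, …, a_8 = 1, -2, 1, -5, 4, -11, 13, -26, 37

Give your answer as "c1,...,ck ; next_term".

  a_3 = 0·1 + 2·-2 + -1·1 = -5
  a_4 = 0·-5 + 2·1 + -1·-2 = 4
  a_5 = 0·4 + 2·-5 + -1·1 = -11
  a_6 = 0·-11 + 2·4 + -1·-5 = 13
  a_7 = 0·13 + 2·-11 + -1·4 = -26
  a_8 = 0·-26 + 2·13 + -1·-11 = 37
  a_9 = 0·37 + 2·-26 + -1·13 = -65

0,2,-1 ; -65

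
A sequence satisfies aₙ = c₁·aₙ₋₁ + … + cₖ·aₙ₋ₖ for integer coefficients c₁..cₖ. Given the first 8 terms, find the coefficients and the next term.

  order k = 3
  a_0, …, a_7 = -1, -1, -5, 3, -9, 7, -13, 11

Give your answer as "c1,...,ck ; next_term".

  a_3 = -1·-5 + 1·-1 + 1·-1 = 3
  a_4 = -1·3 + 1·-5 + 1·-1 = -9
  a_5 = -1·-9 + 1·3 + 1·-5 = 7
  a_6 = -1·7 + 1·-9 + 1·3 = -13
  a_7 = -1·-13 + 1·7 + 1·-9 = 11
  a_8 = -1·11 + 1·-13 + 1·7 = -17

-1,1,1 ; -17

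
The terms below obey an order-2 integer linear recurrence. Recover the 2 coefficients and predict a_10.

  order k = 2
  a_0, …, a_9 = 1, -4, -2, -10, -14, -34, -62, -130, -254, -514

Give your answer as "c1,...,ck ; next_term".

1,2 ; -1022

  a_2 = 1·-4 + 2·1 = -2
  a_3 = 1·-2 + 2·-4 = -10
  a_4 = 1·-10 + 2·-2 = -14
  a_5 = 1·-14 + 2·-10 = -34
  a_6 = 1·-34 + 2·-14 = -62
  a_7 = 1·-62 + 2·-34 = -130
  a_8 = 1·-130 + 2·-62 = -254
  a_9 = 1·-254 + 2·-130 = -514
  a_10 = 1·-514 + 2·-254 = -1022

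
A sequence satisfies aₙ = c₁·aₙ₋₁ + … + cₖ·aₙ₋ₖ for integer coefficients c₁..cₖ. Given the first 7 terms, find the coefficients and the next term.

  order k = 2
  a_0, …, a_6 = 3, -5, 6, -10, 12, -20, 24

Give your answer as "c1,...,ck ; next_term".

  a_2 = 0·-5 + 2·3 = 6
  a_3 = 0·6 + 2·-5 = -10
  a_4 = 0·-10 + 2·6 = 12
  a_5 = 0·12 + 2·-10 = -20
  a_6 = 0·-20 + 2·12 = 24
  a_7 = 0·24 + 2·-20 = -40

0,2 ; -40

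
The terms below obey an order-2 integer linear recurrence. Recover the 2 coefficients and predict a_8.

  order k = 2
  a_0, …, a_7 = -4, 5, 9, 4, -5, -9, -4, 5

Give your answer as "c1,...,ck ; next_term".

  a_2 = 1·5 + -1·-4 = 9
  a_3 = 1·9 + -1·5 = 4
  a_4 = 1·4 + -1·9 = -5
  a_5 = 1·-5 + -1·4 = -9
  a_6 = 1·-9 + -1·-5 = -4
  a_7 = 1·-4 + -1·-9 = 5
  a_8 = 1·5 + -1·-4 = 9

1,-1 ; 9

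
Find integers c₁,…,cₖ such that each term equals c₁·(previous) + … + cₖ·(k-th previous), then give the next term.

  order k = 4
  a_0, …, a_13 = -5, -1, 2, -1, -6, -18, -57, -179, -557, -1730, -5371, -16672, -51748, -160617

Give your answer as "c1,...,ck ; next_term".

4,-3,1,-1 ; -498525

  a_4 = 4·-1 + -3·2 + 1·-1 + -1·-5 = -6
  a_5 = 4·-6 + -3·-1 + 1·2 + -1·-1 = -18
  a_6 = 4·-18 + -3·-6 + 1·-1 + -1·2 = -57
  a_7 = 4·-57 + -3·-18 + 1·-6 + -1·-1 = -179
  a_8 = 4·-179 + -3·-57 + 1·-18 + -1·-6 = -557
  a_9 = 4·-557 + -3·-179 + 1·-57 + -1·-18 = -1730
  a_10 = 4·-1730 + -3·-557 + 1·-179 + -1·-57 = -5371
  a_11 = 4·-5371 + -3·-1730 + 1·-557 + -1·-179 = -16672
  a_12 = 4·-16672 + -3·-5371 + 1·-1730 + -1·-557 = -51748
  a_13 = 4·-51748 + -3·-16672 + 1·-5371 + -1·-1730 = -160617
  a_14 = 4·-160617 + -3·-51748 + 1·-16672 + -1·-5371 = -498525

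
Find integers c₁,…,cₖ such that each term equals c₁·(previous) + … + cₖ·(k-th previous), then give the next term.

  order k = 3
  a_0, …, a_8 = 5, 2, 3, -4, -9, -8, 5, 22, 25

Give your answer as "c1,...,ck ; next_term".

1,-1,-1 ; -2

  a_3 = 1·3 + -1·2 + -1·5 = -4
  a_4 = 1·-4 + -1·3 + -1·2 = -9
  a_5 = 1·-9 + -1·-4 + -1·3 = -8
  a_6 = 1·-8 + -1·-9 + -1·-4 = 5
  a_7 = 1·5 + -1·-8 + -1·-9 = 22
  a_8 = 1·22 + -1·5 + -1·-8 = 25
  a_9 = 1·25 + -1·22 + -1·5 = -2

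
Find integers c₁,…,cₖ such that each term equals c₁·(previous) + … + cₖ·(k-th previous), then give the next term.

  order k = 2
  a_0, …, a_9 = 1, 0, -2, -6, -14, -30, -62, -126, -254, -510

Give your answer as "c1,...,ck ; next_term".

  a_2 = 3·0 + -2·1 = -2
  a_3 = 3·-2 + -2·0 = -6
  a_4 = 3·-6 + -2·-2 = -14
  a_5 = 3·-14 + -2·-6 = -30
  a_6 = 3·-30 + -2·-14 = -62
  a_7 = 3·-62 + -2·-30 = -126
  a_8 = 3·-126 + -2·-62 = -254
  a_9 = 3·-254 + -2·-126 = -510
  a_10 = 3·-510 + -2·-254 = -1022

3,-2 ; -1022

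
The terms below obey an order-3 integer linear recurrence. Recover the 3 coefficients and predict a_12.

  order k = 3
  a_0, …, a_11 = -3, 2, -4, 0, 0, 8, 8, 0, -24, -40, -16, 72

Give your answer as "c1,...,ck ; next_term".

  a_3 = 1·-4 + -1·2 + -2·-3 = 0
  a_4 = 1·0 + -1·-4 + -2·2 = 0
  a_5 = 1·0 + -1·0 + -2·-4 = 8
  a_6 = 1·8 + -1·0 + -2·0 = 8
  a_7 = 1·8 + -1·8 + -2·0 = 0
  a_8 = 1·0 + -1·8 + -2·8 = -24
  a_9 = 1·-24 + -1·0 + -2·8 = -40
  a_10 = 1·-40 + -1·-24 + -2·0 = -16
  a_11 = 1·-16 + -1·-40 + -2·-24 = 72
  a_12 = 1·72 + -1·-16 + -2·-40 = 168

1,-1,-2 ; 168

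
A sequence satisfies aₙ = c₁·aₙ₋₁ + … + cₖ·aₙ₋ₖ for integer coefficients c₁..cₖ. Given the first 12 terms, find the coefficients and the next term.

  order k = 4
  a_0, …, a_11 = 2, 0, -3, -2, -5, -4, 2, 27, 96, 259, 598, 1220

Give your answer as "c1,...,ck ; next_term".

3,-1,-3,-1 ; 2189

  a_4 = 3·-2 + -1·-3 + -3·0 + -1·2 = -5
  a_5 = 3·-5 + -1·-2 + -3·-3 + -1·0 = -4
  a_6 = 3·-4 + -1·-5 + -3·-2 + -1·-3 = 2
  a_7 = 3·2 + -1·-4 + -3·-5 + -1·-2 = 27
  a_8 = 3·27 + -1·2 + -3·-4 + -1·-5 = 96
  a_9 = 3·96 + -1·27 + -3·2 + -1·-4 = 259
  a_10 = 3·259 + -1·96 + -3·27 + -1·2 = 598
  a_11 = 3·598 + -1·259 + -3·96 + -1·27 = 1220
  a_12 = 3·1220 + -1·598 + -3·259 + -1·96 = 2189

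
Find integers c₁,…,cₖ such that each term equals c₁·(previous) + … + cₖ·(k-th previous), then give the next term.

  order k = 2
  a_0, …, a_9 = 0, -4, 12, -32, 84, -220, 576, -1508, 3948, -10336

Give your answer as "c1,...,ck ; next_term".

  a_2 = -3·-4 + -1·0 = 12
  a_3 = -3·12 + -1·-4 = -32
  a_4 = -3·-32 + -1·12 = 84
  a_5 = -3·84 + -1·-32 = -220
  a_6 = -3·-220 + -1·84 = 576
  a_7 = -3·576 + -1·-220 = -1508
  a_8 = -3·-1508 + -1·576 = 3948
  a_9 = -3·3948 + -1·-1508 = -10336
  a_10 = -3·-10336 + -1·3948 = 27060

-3,-1 ; 27060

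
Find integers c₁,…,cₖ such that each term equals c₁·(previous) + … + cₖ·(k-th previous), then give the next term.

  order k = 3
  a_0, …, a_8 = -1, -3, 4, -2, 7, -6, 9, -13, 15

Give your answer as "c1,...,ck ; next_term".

  a_3 = 0·4 + 1·-3 + -1·-1 = -2
  a_4 = 0·-2 + 1·4 + -1·-3 = 7
  a_5 = 0·7 + 1·-2 + -1·4 = -6
  a_6 = 0·-6 + 1·7 + -1·-2 = 9
  a_7 = 0·9 + 1·-6 + -1·7 = -13
  a_8 = 0·-13 + 1·9 + -1·-6 = 15
  a_9 = 0·15 + 1·-13 + -1·9 = -22

0,1,-1 ; -22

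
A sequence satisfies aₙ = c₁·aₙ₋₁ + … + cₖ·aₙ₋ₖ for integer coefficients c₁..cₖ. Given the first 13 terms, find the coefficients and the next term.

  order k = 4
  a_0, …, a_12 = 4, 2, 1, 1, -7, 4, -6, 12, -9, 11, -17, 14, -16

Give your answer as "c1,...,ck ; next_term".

  a_4 = -1·1 + 0·1 + -1·2 + -1·4 = -7
  a_5 = -1·-7 + 0·1 + -1·1 + -1·2 = 4
  a_6 = -1·4 + 0·-7 + -1·1 + -1·1 = -6
  a_7 = -1·-6 + 0·4 + -1·-7 + -1·1 = 12
  a_8 = -1·12 + 0·-6 + -1·4 + -1·-7 = -9
  a_9 = -1·-9 + 0·12 + -1·-6 + -1·4 = 11
  a_10 = -1·11 + 0·-9 + -1·12 + -1·-6 = -17
  a_11 = -1·-17 + 0·11 + -1·-9 + -1·12 = 14
  a_12 = -1·14 + 0·-17 + -1·11 + -1·-9 = -16
  a_13 = -1·-16 + 0·14 + -1·-17 + -1·11 = 22

-1,0,-1,-1 ; 22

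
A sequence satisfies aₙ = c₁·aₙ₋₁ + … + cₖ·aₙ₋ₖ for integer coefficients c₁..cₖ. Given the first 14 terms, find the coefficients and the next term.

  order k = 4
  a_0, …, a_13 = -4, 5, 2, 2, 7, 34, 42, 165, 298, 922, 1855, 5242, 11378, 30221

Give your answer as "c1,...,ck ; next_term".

0,4,3,4 ; 68658

  a_4 = 0·2 + 4·2 + 3·5 + 4·-4 = 7
  a_5 = 0·7 + 4·2 + 3·2 + 4·5 = 34
  a_6 = 0·34 + 4·7 + 3·2 + 4·2 = 42
  a_7 = 0·42 + 4·34 + 3·7 + 4·2 = 165
  a_8 = 0·165 + 4·42 + 3·34 + 4·7 = 298
  a_9 = 0·298 + 4·165 + 3·42 + 4·34 = 922
  a_10 = 0·922 + 4·298 + 3·165 + 4·42 = 1855
  a_11 = 0·1855 + 4·922 + 3·298 + 4·165 = 5242
  a_12 = 0·5242 + 4·1855 + 3·922 + 4·298 = 11378
  a_13 = 0·11378 + 4·5242 + 3·1855 + 4·922 = 30221
  a_14 = 0·30221 + 4·11378 + 3·5242 + 4·1855 = 68658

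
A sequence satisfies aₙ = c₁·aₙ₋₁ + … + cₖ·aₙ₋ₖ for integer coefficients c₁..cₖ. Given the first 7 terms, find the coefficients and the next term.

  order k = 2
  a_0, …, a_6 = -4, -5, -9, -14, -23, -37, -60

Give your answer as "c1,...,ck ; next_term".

  a_2 = 1·-5 + 1·-4 = -9
  a_3 = 1·-9 + 1·-5 = -14
  a_4 = 1·-14 + 1·-9 = -23
  a_5 = 1·-23 + 1·-14 = -37
  a_6 = 1·-37 + 1·-23 = -60
  a_7 = 1·-60 + 1·-37 = -97

1,1 ; -97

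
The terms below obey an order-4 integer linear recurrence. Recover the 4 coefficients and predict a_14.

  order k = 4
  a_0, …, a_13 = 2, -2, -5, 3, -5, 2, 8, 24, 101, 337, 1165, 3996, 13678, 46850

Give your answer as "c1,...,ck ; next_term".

3,2,-1,-3 ; 160415

  a_4 = 3·3 + 2·-5 + -1·-2 + -3·2 = -5
  a_5 = 3·-5 + 2·3 + -1·-5 + -3·-2 = 2
  a_6 = 3·2 + 2·-5 + -1·3 + -3·-5 = 8
  a_7 = 3·8 + 2·2 + -1·-5 + -3·3 = 24
  a_8 = 3·24 + 2·8 + -1·2 + -3·-5 = 101
  a_9 = 3·101 + 2·24 + -1·8 + -3·2 = 337
  a_10 = 3·337 + 2·101 + -1·24 + -3·8 = 1165
  a_11 = 3·1165 + 2·337 + -1·101 + -3·24 = 3996
  a_12 = 3·3996 + 2·1165 + -1·337 + -3·101 = 13678
  a_13 = 3·13678 + 2·3996 + -1·1165 + -3·337 = 46850
  a_14 = 3·46850 + 2·13678 + -1·3996 + -3·1165 = 160415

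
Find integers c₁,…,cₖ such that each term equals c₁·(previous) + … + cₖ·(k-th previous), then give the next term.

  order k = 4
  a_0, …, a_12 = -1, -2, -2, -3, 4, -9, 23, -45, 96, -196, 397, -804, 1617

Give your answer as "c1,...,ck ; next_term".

-2,1,1,-2 ; -3249

  a_4 = -2·-3 + 1·-2 + 1·-2 + -2·-1 = 4
  a_5 = -2·4 + 1·-3 + 1·-2 + -2·-2 = -9
  a_6 = -2·-9 + 1·4 + 1·-3 + -2·-2 = 23
  a_7 = -2·23 + 1·-9 + 1·4 + -2·-3 = -45
  a_8 = -2·-45 + 1·23 + 1·-9 + -2·4 = 96
  a_9 = -2·96 + 1·-45 + 1·23 + -2·-9 = -196
  a_10 = -2·-196 + 1·96 + 1·-45 + -2·23 = 397
  a_11 = -2·397 + 1·-196 + 1·96 + -2·-45 = -804
  a_12 = -2·-804 + 1·397 + 1·-196 + -2·96 = 1617
  a_13 = -2·1617 + 1·-804 + 1·397 + -2·-196 = -3249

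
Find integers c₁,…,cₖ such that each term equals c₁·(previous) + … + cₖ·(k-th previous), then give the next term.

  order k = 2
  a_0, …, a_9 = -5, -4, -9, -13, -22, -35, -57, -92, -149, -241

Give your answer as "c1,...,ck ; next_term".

  a_2 = 1·-4 + 1·-5 = -9
  a_3 = 1·-9 + 1·-4 = -13
  a_4 = 1·-13 + 1·-9 = -22
  a_5 = 1·-22 + 1·-13 = -35
  a_6 = 1·-35 + 1·-22 = -57
  a_7 = 1·-57 + 1·-35 = -92
  a_8 = 1·-92 + 1·-57 = -149
  a_9 = 1·-149 + 1·-92 = -241
  a_10 = 1·-241 + 1·-149 = -390

1,1 ; -390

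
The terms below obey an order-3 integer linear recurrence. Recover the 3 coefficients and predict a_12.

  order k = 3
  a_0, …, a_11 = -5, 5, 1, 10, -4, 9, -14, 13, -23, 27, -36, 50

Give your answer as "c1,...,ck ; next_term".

0,1,-1 ; -63

  a_3 = 0·1 + 1·5 + -1·-5 = 10
  a_4 = 0·10 + 1·1 + -1·5 = -4
  a_5 = 0·-4 + 1·10 + -1·1 = 9
  a_6 = 0·9 + 1·-4 + -1·10 = -14
  a_7 = 0·-14 + 1·9 + -1·-4 = 13
  a_8 = 0·13 + 1·-14 + -1·9 = -23
  a_9 = 0·-23 + 1·13 + -1·-14 = 27
  a_10 = 0·27 + 1·-23 + -1·13 = -36
  a_11 = 0·-36 + 1·27 + -1·-23 = 50
  a_12 = 0·50 + 1·-36 + -1·27 = -63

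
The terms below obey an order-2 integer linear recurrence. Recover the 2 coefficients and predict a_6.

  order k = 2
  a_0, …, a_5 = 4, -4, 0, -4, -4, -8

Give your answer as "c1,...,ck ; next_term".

1,1 ; -12

  a_2 = 1·-4 + 1·4 = 0
  a_3 = 1·0 + 1·-4 = -4
  a_4 = 1·-4 + 1·0 = -4
  a_5 = 1·-4 + 1·-4 = -8
  a_6 = 1·-8 + 1·-4 = -12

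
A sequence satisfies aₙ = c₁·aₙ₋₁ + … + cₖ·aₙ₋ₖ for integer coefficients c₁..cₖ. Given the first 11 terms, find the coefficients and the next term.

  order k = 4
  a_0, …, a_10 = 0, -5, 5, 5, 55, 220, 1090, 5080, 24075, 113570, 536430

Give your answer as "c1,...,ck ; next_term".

4,4,-3,1 ; 2532855

  a_4 = 4·5 + 4·5 + -3·-5 + 1·0 = 55
  a_5 = 4·55 + 4·5 + -3·5 + 1·-5 = 220
  a_6 = 4·220 + 4·55 + -3·5 + 1·5 = 1090
  a_7 = 4·1090 + 4·220 + -3·55 + 1·5 = 5080
  a_8 = 4·5080 + 4·1090 + -3·220 + 1·55 = 24075
  a_9 = 4·24075 + 4·5080 + -3·1090 + 1·220 = 113570
  a_10 = 4·113570 + 4·24075 + -3·5080 + 1·1090 = 536430
  a_11 = 4·536430 + 4·113570 + -3·24075 + 1·5080 = 2532855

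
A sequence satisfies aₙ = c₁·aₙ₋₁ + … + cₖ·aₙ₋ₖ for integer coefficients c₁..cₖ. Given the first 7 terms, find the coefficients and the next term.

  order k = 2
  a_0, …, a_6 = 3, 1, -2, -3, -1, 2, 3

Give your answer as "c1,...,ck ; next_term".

  a_2 = 1·1 + -1·3 = -2
  a_3 = 1·-2 + -1·1 = -3
  a_4 = 1·-3 + -1·-2 = -1
  a_5 = 1·-1 + -1·-3 = 2
  a_6 = 1·2 + -1·-1 = 3
  a_7 = 1·3 + -1·2 = 1

1,-1 ; 1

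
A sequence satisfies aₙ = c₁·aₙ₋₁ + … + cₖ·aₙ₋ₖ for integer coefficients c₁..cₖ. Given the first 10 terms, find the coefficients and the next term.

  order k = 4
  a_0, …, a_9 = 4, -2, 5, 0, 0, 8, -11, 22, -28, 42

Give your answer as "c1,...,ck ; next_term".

  a_4 = -2·0 + 0·5 + 2·-2 + 1·4 = 0
  a_5 = -2·0 + 0·0 + 2·5 + 1·-2 = 8
  a_6 = -2·8 + 0·0 + 2·0 + 1·5 = -11
  a_7 = -2·-11 + 0·8 + 2·0 + 1·0 = 22
  a_8 = -2·22 + 0·-11 + 2·8 + 1·0 = -28
  a_9 = -2·-28 + 0·22 + 2·-11 + 1·8 = 42
  a_10 = -2·42 + 0·-28 + 2·22 + 1·-11 = -51

-2,0,2,1 ; -51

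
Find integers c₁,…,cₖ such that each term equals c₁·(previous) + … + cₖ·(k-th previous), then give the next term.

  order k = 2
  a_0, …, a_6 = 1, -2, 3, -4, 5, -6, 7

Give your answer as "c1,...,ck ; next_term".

  a_2 = -2·-2 + -1·1 = 3
  a_3 = -2·3 + -1·-2 = -4
  a_4 = -2·-4 + -1·3 = 5
  a_5 = -2·5 + -1·-4 = -6
  a_6 = -2·-6 + -1·5 = 7
  a_7 = -2·7 + -1·-6 = -8

-2,-1 ; -8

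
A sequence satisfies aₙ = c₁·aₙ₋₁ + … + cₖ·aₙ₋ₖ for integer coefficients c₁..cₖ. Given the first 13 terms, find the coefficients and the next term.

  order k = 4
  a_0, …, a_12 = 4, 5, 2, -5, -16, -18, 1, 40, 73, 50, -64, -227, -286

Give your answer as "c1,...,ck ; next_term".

  a_4 = 1·-5 + -1·2 + -1·5 + -1·4 = -16
  a_5 = 1·-16 + -1·-5 + -1·2 + -1·5 = -18
  a_6 = 1·-18 + -1·-16 + -1·-5 + -1·2 = 1
  a_7 = 1·1 + -1·-18 + -1·-16 + -1·-5 = 40
  a_8 = 1·40 + -1·1 + -1·-18 + -1·-16 = 73
  a_9 = 1·73 + -1·40 + -1·1 + -1·-18 = 50
  a_10 = 1·50 + -1·73 + -1·40 + -1·1 = -64
  a_11 = 1·-64 + -1·50 + -1·73 + -1·40 = -227
  a_12 = 1·-227 + -1·-64 + -1·50 + -1·73 = -286
  a_13 = 1·-286 + -1·-227 + -1·-64 + -1·50 = -45

1,-1,-1,-1 ; -45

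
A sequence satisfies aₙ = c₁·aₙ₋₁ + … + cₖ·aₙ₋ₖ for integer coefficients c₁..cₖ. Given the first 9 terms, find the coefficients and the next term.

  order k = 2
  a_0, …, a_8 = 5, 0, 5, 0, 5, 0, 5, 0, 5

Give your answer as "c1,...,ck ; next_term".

0,1 ; 0

  a_2 = 0·0 + 1·5 = 5
  a_3 = 0·5 + 1·0 = 0
  a_4 = 0·0 + 1·5 = 5
  a_5 = 0·5 + 1·0 = 0
  a_6 = 0·0 + 1·5 = 5
  a_7 = 0·5 + 1·0 = 0
  a_8 = 0·0 + 1·5 = 5
  a_9 = 0·5 + 1·0 = 0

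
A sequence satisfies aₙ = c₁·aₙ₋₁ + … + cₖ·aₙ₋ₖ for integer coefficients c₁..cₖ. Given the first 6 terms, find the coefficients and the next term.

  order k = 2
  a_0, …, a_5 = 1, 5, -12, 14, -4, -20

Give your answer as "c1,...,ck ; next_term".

  a_2 = -2·5 + -2·1 = -12
  a_3 = -2·-12 + -2·5 = 14
  a_4 = -2·14 + -2·-12 = -4
  a_5 = -2·-4 + -2·14 = -20
  a_6 = -2·-20 + -2·-4 = 48

-2,-2 ; 48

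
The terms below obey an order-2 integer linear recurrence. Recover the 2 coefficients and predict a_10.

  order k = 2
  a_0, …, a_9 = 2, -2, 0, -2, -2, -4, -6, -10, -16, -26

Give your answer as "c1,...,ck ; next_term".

1,1 ; -42

  a_2 = 1·-2 + 1·2 = 0
  a_3 = 1·0 + 1·-2 = -2
  a_4 = 1·-2 + 1·0 = -2
  a_5 = 1·-2 + 1·-2 = -4
  a_6 = 1·-4 + 1·-2 = -6
  a_7 = 1·-6 + 1·-4 = -10
  a_8 = 1·-10 + 1·-6 = -16
  a_9 = 1·-16 + 1·-10 = -26
  a_10 = 1·-26 + 1·-16 = -42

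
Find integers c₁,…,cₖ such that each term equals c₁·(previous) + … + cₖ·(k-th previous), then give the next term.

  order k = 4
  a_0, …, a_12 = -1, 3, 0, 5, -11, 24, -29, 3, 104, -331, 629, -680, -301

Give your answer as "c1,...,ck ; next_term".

  a_4 = -3·5 + -3·0 + 2·3 + 2·-1 = -11
  a_5 = -3·-11 + -3·5 + 2·0 + 2·3 = 24
  a_6 = -3·24 + -3·-11 + 2·5 + 2·0 = -29
  a_7 = -3·-29 + -3·24 + 2·-11 + 2·5 = 3
  a_8 = -3·3 + -3·-29 + 2·24 + 2·-11 = 104
  a_9 = -3·104 + -3·3 + 2·-29 + 2·24 = -331
  a_10 = -3·-331 + -3·104 + 2·3 + 2·-29 = 629
  a_11 = -3·629 + -3·-331 + 2·104 + 2·3 = -680
  a_12 = -3·-680 + -3·629 + 2·-331 + 2·104 = -301
  a_13 = -3·-301 + -3·-680 + 2·629 + 2·-331 = 3539

-3,-3,2,2 ; 3539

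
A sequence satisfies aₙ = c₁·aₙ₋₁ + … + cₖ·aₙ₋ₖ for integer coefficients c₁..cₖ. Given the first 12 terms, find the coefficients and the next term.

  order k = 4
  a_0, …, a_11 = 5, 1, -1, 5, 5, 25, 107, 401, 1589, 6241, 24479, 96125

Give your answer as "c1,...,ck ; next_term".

3,3,3,-2 ; 377357

  a_4 = 3·5 + 3·-1 + 3·1 + -2·5 = 5
  a_5 = 3·5 + 3·5 + 3·-1 + -2·1 = 25
  a_6 = 3·25 + 3·5 + 3·5 + -2·-1 = 107
  a_7 = 3·107 + 3·25 + 3·5 + -2·5 = 401
  a_8 = 3·401 + 3·107 + 3·25 + -2·5 = 1589
  a_9 = 3·1589 + 3·401 + 3·107 + -2·25 = 6241
  a_10 = 3·6241 + 3·1589 + 3·401 + -2·107 = 24479
  a_11 = 3·24479 + 3·6241 + 3·1589 + -2·401 = 96125
  a_12 = 3·96125 + 3·24479 + 3·6241 + -2·1589 = 377357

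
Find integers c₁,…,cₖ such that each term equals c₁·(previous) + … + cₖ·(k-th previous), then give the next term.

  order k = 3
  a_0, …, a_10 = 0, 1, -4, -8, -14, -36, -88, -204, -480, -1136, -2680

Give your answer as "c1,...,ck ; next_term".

  a_3 = 2·-4 + 0·1 + 2·0 = -8
  a_4 = 2·-8 + 0·-4 + 2·1 = -14
  a_5 = 2·-14 + 0·-8 + 2·-4 = -36
  a_6 = 2·-36 + 0·-14 + 2·-8 = -88
  a_7 = 2·-88 + 0·-36 + 2·-14 = -204
  a_8 = 2·-204 + 0·-88 + 2·-36 = -480
  a_9 = 2·-480 + 0·-204 + 2·-88 = -1136
  a_10 = 2·-1136 + 0·-480 + 2·-204 = -2680
  a_11 = 2·-2680 + 0·-1136 + 2·-480 = -6320

2,0,2 ; -6320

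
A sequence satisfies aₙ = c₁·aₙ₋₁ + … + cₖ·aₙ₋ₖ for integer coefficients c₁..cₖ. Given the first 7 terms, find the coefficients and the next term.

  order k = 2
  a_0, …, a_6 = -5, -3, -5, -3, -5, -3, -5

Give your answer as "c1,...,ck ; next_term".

0,1 ; -3

  a_2 = 0·-3 + 1·-5 = -5
  a_3 = 0·-5 + 1·-3 = -3
  a_4 = 0·-3 + 1·-5 = -5
  a_5 = 0·-5 + 1·-3 = -3
  a_6 = 0·-3 + 1·-5 = -5
  a_7 = 0·-5 + 1·-3 = -3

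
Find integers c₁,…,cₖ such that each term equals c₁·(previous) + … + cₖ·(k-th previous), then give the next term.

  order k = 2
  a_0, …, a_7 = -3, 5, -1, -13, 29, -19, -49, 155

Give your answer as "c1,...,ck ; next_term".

  a_2 = -2·5 + -3·-3 = -1
  a_3 = -2·-1 + -3·5 = -13
  a_4 = -2·-13 + -3·-1 = 29
  a_5 = -2·29 + -3·-13 = -19
  a_6 = -2·-19 + -3·29 = -49
  a_7 = -2·-49 + -3·-19 = 155
  a_8 = -2·155 + -3·-49 = -163

-2,-3 ; -163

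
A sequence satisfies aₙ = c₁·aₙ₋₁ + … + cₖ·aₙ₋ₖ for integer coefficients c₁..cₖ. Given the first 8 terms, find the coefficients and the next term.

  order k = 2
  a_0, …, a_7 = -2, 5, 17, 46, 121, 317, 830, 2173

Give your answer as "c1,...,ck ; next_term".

3,-1 ; 5689

  a_2 = 3·5 + -1·-2 = 17
  a_3 = 3·17 + -1·5 = 46
  a_4 = 3·46 + -1·17 = 121
  a_5 = 3·121 + -1·46 = 317
  a_6 = 3·317 + -1·121 = 830
  a_7 = 3·830 + -1·317 = 2173
  a_8 = 3·2173 + -1·830 = 5689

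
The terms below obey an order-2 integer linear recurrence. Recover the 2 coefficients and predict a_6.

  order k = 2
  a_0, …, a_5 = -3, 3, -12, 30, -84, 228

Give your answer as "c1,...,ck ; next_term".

  a_2 = -2·3 + 2·-3 = -12
  a_3 = -2·-12 + 2·3 = 30
  a_4 = -2·30 + 2·-12 = -84
  a_5 = -2·-84 + 2·30 = 228
  a_6 = -2·228 + 2·-84 = -624

-2,2 ; -624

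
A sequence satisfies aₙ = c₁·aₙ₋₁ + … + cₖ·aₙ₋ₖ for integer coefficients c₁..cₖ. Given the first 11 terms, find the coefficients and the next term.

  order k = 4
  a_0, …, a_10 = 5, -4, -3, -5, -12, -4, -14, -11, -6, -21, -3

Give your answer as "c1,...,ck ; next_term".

  a_4 = 0·-5 + 1·-3 + 1·-4 + -1·5 = -12
  a_5 = 0·-12 + 1·-5 + 1·-3 + -1·-4 = -4
  a_6 = 0·-4 + 1·-12 + 1·-5 + -1·-3 = -14
  a_7 = 0·-14 + 1·-4 + 1·-12 + -1·-5 = -11
  a_8 = 0·-11 + 1·-14 + 1·-4 + -1·-12 = -6
  a_9 = 0·-6 + 1·-11 + 1·-14 + -1·-4 = -21
  a_10 = 0·-21 + 1·-6 + 1·-11 + -1·-14 = -3
  a_11 = 0·-3 + 1·-21 + 1·-6 + -1·-11 = -16

0,1,1,-1 ; -16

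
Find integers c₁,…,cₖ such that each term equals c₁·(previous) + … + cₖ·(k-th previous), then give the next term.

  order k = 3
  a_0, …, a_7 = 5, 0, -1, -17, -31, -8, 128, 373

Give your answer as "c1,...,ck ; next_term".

2,-3,-3 ; 386

  a_3 = 2·-1 + -3·0 + -3·5 = -17
  a_4 = 2·-17 + -3·-1 + -3·0 = -31
  a_5 = 2·-31 + -3·-17 + -3·-1 = -8
  a_6 = 2·-8 + -3·-31 + -3·-17 = 128
  a_7 = 2·128 + -3·-8 + -3·-31 = 373
  a_8 = 2·373 + -3·128 + -3·-8 = 386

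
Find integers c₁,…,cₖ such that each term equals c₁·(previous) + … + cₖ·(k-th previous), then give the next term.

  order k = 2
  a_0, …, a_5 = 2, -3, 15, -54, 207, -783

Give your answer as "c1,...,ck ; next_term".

  a_2 = -3·-3 + 3·2 = 15
  a_3 = -3·15 + 3·-3 = -54
  a_4 = -3·-54 + 3·15 = 207
  a_5 = -3·207 + 3·-54 = -783
  a_6 = -3·-783 + 3·207 = 2970

-3,3 ; 2970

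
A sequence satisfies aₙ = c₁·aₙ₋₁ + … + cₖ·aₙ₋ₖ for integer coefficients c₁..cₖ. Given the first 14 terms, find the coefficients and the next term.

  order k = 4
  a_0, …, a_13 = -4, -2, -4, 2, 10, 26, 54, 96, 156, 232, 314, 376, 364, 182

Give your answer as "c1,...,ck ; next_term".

2,0,-1,-1 ; -326

  a_4 = 2·2 + 0·-4 + -1·-2 + -1·-4 = 10
  a_5 = 2·10 + 0·2 + -1·-4 + -1·-2 = 26
  a_6 = 2·26 + 0·10 + -1·2 + -1·-4 = 54
  a_7 = 2·54 + 0·26 + -1·10 + -1·2 = 96
  a_8 = 2·96 + 0·54 + -1·26 + -1·10 = 156
  a_9 = 2·156 + 0·96 + -1·54 + -1·26 = 232
  a_10 = 2·232 + 0·156 + -1·96 + -1·54 = 314
  a_11 = 2·314 + 0·232 + -1·156 + -1·96 = 376
  a_12 = 2·376 + 0·314 + -1·232 + -1·156 = 364
  a_13 = 2·364 + 0·376 + -1·314 + -1·232 = 182
  a_14 = 2·182 + 0·364 + -1·376 + -1·314 = -326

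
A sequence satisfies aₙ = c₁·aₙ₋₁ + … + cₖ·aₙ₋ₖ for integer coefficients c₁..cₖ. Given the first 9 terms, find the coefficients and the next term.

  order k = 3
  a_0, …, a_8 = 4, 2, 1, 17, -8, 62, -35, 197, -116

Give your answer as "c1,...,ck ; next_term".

  a_3 = -1·1 + 3·2 + 3·4 = 17
  a_4 = -1·17 + 3·1 + 3·2 = -8
  a_5 = -1·-8 + 3·17 + 3·1 = 62
  a_6 = -1·62 + 3·-8 + 3·17 = -35
  a_7 = -1·-35 + 3·62 + 3·-8 = 197
  a_8 = -1·197 + 3·-35 + 3·62 = -116
  a_9 = -1·-116 + 3·197 + 3·-35 = 602

-1,3,3 ; 602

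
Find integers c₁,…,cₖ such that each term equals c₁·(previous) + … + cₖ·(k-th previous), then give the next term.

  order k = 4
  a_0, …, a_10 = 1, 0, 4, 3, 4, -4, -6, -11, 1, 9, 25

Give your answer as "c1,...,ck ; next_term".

1,0,-2,1 ; 12

  a_4 = 1·3 + 0·4 + -2·0 + 1·1 = 4
  a_5 = 1·4 + 0·3 + -2·4 + 1·0 = -4
  a_6 = 1·-4 + 0·4 + -2·3 + 1·4 = -6
  a_7 = 1·-6 + 0·-4 + -2·4 + 1·3 = -11
  a_8 = 1·-11 + 0·-6 + -2·-4 + 1·4 = 1
  a_9 = 1·1 + 0·-11 + -2·-6 + 1·-4 = 9
  a_10 = 1·9 + 0·1 + -2·-11 + 1·-6 = 25
  a_11 = 1·25 + 0·9 + -2·1 + 1·-11 = 12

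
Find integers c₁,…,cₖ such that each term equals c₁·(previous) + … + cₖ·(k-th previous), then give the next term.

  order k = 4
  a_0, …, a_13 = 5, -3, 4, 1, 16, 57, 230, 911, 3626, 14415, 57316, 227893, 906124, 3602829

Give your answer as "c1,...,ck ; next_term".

3,3,3,2 ; 14325170

  a_4 = 3·1 + 3·4 + 3·-3 + 2·5 = 16
  a_5 = 3·16 + 3·1 + 3·4 + 2·-3 = 57
  a_6 = 3·57 + 3·16 + 3·1 + 2·4 = 230
  a_7 = 3·230 + 3·57 + 3·16 + 2·1 = 911
  a_8 = 3·911 + 3·230 + 3·57 + 2·16 = 3626
  a_9 = 3·3626 + 3·911 + 3·230 + 2·57 = 14415
  a_10 = 3·14415 + 3·3626 + 3·911 + 2·230 = 57316
  a_11 = 3·57316 + 3·14415 + 3·3626 + 2·911 = 227893
  a_12 = 3·227893 + 3·57316 + 3·14415 + 2·3626 = 906124
  a_13 = 3·906124 + 3·227893 + 3·57316 + 2·14415 = 3602829
  a_14 = 3·3602829 + 3·906124 + 3·227893 + 2·57316 = 14325170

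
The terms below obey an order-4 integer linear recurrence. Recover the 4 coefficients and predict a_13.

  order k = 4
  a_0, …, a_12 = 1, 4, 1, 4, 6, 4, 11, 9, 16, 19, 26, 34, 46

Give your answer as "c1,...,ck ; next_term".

  a_4 = -1·4 + 1·1 + 2·4 + 1·1 = 6
  a_5 = -1·6 + 1·4 + 2·1 + 1·4 = 4
  a_6 = -1·4 + 1·6 + 2·4 + 1·1 = 11
  a_7 = -1·11 + 1·4 + 2·6 + 1·4 = 9
  a_8 = -1·9 + 1·11 + 2·4 + 1·6 = 16
  a_9 = -1·16 + 1·9 + 2·11 + 1·4 = 19
  a_10 = -1·19 + 1·16 + 2·9 + 1·11 = 26
  a_11 = -1·26 + 1·19 + 2·16 + 1·9 = 34
  a_12 = -1·34 + 1·26 + 2·19 + 1·16 = 46
  a_13 = -1·46 + 1·34 + 2·26 + 1·19 = 59

-1,1,2,1 ; 59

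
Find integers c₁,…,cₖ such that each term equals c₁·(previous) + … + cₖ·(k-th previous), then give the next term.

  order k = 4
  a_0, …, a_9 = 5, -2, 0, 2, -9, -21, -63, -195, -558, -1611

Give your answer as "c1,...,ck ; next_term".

  a_4 = 3·2 + 0·0 + 0·-2 + -3·5 = -9
  a_5 = 3·-9 + 0·2 + 0·0 + -3·-2 = -21
  a_6 = 3·-21 + 0·-9 + 0·2 + -3·0 = -63
  a_7 = 3·-63 + 0·-21 + 0·-9 + -3·2 = -195
  a_8 = 3·-195 + 0·-63 + 0·-21 + -3·-9 = -558
  a_9 = 3·-558 + 0·-195 + 0·-63 + -3·-21 = -1611
  a_10 = 3·-1611 + 0·-558 + 0·-195 + -3·-63 = -4644

3,0,0,-3 ; -4644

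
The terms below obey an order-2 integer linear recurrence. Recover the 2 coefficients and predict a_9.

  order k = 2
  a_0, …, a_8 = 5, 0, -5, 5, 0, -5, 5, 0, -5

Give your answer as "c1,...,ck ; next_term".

  a_2 = -1·0 + -1·5 = -5
  a_3 = -1·-5 + -1·0 = 5
  a_4 = -1·5 + -1·-5 = 0
  a_5 = -1·0 + -1·5 = -5
  a_6 = -1·-5 + -1·0 = 5
  a_7 = -1·5 + -1·-5 = 0
  a_8 = -1·0 + -1·5 = -5
  a_9 = -1·-5 + -1·0 = 5

-1,-1 ; 5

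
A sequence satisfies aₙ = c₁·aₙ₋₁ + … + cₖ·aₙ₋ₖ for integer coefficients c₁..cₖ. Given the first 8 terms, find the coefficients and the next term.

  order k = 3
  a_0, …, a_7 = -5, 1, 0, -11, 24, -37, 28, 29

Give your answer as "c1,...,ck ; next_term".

-2,-1,2 ; -160

  a_3 = -2·0 + -1·1 + 2·-5 = -11
  a_4 = -2·-11 + -1·0 + 2·1 = 24
  a_5 = -2·24 + -1·-11 + 2·0 = -37
  a_6 = -2·-37 + -1·24 + 2·-11 = 28
  a_7 = -2·28 + -1·-37 + 2·24 = 29
  a_8 = -2·29 + -1·28 + 2·-37 = -160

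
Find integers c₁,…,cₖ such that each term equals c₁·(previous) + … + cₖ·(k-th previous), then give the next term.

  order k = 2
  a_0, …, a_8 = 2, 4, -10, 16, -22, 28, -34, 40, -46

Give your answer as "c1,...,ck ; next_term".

  a_2 = -2·4 + -1·2 = -10
  a_3 = -2·-10 + -1·4 = 16
  a_4 = -2·16 + -1·-10 = -22
  a_5 = -2·-22 + -1·16 = 28
  a_6 = -2·28 + -1·-22 = -34
  a_7 = -2·-34 + -1·28 = 40
  a_8 = -2·40 + -1·-34 = -46
  a_9 = -2·-46 + -1·40 = 52

-2,-1 ; 52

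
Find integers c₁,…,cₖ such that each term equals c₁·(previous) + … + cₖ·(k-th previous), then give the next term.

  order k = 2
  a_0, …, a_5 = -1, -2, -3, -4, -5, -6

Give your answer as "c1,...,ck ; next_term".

  a_2 = 2·-2 + -1·-1 = -3
  a_3 = 2·-3 + -1·-2 = -4
  a_4 = 2·-4 + -1·-3 = -5
  a_5 = 2·-5 + -1·-4 = -6
  a_6 = 2·-6 + -1·-5 = -7

2,-1 ; -7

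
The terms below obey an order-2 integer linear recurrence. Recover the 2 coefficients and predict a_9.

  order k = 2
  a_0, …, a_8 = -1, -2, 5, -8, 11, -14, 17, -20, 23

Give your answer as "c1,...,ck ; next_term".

-2,-1 ; -26

  a_2 = -2·-2 + -1·-1 = 5
  a_3 = -2·5 + -1·-2 = -8
  a_4 = -2·-8 + -1·5 = 11
  a_5 = -2·11 + -1·-8 = -14
  a_6 = -2·-14 + -1·11 = 17
  a_7 = -2·17 + -1·-14 = -20
  a_8 = -2·-20 + -1·17 = 23
  a_9 = -2·23 + -1·-20 = -26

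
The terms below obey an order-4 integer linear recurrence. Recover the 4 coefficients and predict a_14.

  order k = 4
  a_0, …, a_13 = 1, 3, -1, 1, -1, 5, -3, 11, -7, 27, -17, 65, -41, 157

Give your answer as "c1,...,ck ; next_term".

  a_4 = 0·1 + 2·-1 + 0·3 + 1·1 = -1
  a_5 = 0·-1 + 2·1 + 0·-1 + 1·3 = 5
  a_6 = 0·5 + 2·-1 + 0·1 + 1·-1 = -3
  a_7 = 0·-3 + 2·5 + 0·-1 + 1·1 = 11
  a_8 = 0·11 + 2·-3 + 0·5 + 1·-1 = -7
  a_9 = 0·-7 + 2·11 + 0·-3 + 1·5 = 27
  a_10 = 0·27 + 2·-7 + 0·11 + 1·-3 = -17
  a_11 = 0·-17 + 2·27 + 0·-7 + 1·11 = 65
  a_12 = 0·65 + 2·-17 + 0·27 + 1·-7 = -41
  a_13 = 0·-41 + 2·65 + 0·-17 + 1·27 = 157
  a_14 = 0·157 + 2·-41 + 0·65 + 1·-17 = -99

0,2,0,1 ; -99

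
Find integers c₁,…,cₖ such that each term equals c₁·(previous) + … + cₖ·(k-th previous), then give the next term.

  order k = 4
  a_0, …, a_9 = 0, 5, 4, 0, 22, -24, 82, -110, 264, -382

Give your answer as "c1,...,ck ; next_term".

-1,3,2,-2 ; 790

  a_4 = -1·0 + 3·4 + 2·5 + -2·0 = 22
  a_5 = -1·22 + 3·0 + 2·4 + -2·5 = -24
  a_6 = -1·-24 + 3·22 + 2·0 + -2·4 = 82
  a_7 = -1·82 + 3·-24 + 2·22 + -2·0 = -110
  a_8 = -1·-110 + 3·82 + 2·-24 + -2·22 = 264
  a_9 = -1·264 + 3·-110 + 2·82 + -2·-24 = -382
  a_10 = -1·-382 + 3·264 + 2·-110 + -2·82 = 790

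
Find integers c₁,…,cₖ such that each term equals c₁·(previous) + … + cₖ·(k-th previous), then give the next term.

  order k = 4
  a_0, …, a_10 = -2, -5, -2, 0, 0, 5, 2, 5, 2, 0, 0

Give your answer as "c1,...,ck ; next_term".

0,1,0,-1 ; -5

  a_4 = 0·0 + 1·-2 + 0·-5 + -1·-2 = 0
  a_5 = 0·0 + 1·0 + 0·-2 + -1·-5 = 5
  a_6 = 0·5 + 1·0 + 0·0 + -1·-2 = 2
  a_7 = 0·2 + 1·5 + 0·0 + -1·0 = 5
  a_8 = 0·5 + 1·2 + 0·5 + -1·0 = 2
  a_9 = 0·2 + 1·5 + 0·2 + -1·5 = 0
  a_10 = 0·0 + 1·2 + 0·5 + -1·2 = 0
  a_11 = 0·0 + 1·0 + 0·2 + -1·5 = -5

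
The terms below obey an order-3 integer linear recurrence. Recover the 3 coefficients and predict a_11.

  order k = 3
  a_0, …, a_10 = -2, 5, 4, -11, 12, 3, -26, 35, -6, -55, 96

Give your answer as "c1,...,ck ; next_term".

  a_3 = -1·4 + -1·5 + 1·-2 = -11
  a_4 = -1·-11 + -1·4 + 1·5 = 12
  a_5 = -1·12 + -1·-11 + 1·4 = 3
  a_6 = -1·3 + -1·12 + 1·-11 = -26
  a_7 = -1·-26 + -1·3 + 1·12 = 35
  a_8 = -1·35 + -1·-26 + 1·3 = -6
  a_9 = -1·-6 + -1·35 + 1·-26 = -55
  a_10 = -1·-55 + -1·-6 + 1·35 = 96
  a_11 = -1·96 + -1·-55 + 1·-6 = -47

-1,-1,1 ; -47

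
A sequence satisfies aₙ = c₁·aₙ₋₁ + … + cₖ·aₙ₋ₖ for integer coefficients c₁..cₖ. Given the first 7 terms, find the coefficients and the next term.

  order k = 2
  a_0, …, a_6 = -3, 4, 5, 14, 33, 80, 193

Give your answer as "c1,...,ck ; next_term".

2,1 ; 466

  a_2 = 2·4 + 1·-3 = 5
  a_3 = 2·5 + 1·4 = 14
  a_4 = 2·14 + 1·5 = 33
  a_5 = 2·33 + 1·14 = 80
  a_6 = 2·80 + 1·33 = 193
  a_7 = 2·193 + 1·80 = 466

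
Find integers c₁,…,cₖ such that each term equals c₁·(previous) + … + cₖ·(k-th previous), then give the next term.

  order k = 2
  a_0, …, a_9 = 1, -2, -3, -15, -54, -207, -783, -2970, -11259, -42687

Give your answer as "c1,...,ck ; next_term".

  a_2 = 3·-2 + 3·1 = -3
  a_3 = 3·-3 + 3·-2 = -15
  a_4 = 3·-15 + 3·-3 = -54
  a_5 = 3·-54 + 3·-15 = -207
  a_6 = 3·-207 + 3·-54 = -783
  a_7 = 3·-783 + 3·-207 = -2970
  a_8 = 3·-2970 + 3·-783 = -11259
  a_9 = 3·-11259 + 3·-2970 = -42687
  a_10 = 3·-42687 + 3·-11259 = -161838

3,3 ; -161838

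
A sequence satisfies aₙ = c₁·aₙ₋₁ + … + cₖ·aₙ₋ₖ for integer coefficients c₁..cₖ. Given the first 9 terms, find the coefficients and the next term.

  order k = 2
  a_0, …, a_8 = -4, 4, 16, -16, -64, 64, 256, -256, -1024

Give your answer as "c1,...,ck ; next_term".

  a_2 = 0·4 + -4·-4 = 16
  a_3 = 0·16 + -4·4 = -16
  a_4 = 0·-16 + -4·16 = -64
  a_5 = 0·-64 + -4·-16 = 64
  a_6 = 0·64 + -4·-64 = 256
  a_7 = 0·256 + -4·64 = -256
  a_8 = 0·-256 + -4·256 = -1024
  a_9 = 0·-1024 + -4·-256 = 1024

0,-4 ; 1024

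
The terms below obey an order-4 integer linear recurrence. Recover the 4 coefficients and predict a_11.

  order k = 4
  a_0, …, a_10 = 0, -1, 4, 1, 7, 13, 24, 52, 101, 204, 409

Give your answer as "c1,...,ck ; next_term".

  a_4 = 2·1 + 1·4 + -1·-1 + -2·0 = 7
  a_5 = 2·7 + 1·1 + -1·4 + -2·-1 = 13
  a_6 = 2·13 + 1·7 + -1·1 + -2·4 = 24
  a_7 = 2·24 + 1·13 + -1·7 + -2·1 = 52
  a_8 = 2·52 + 1·24 + -1·13 + -2·7 = 101
  a_9 = 2·101 + 1·52 + -1·24 + -2·13 = 204
  a_10 = 2·204 + 1·101 + -1·52 + -2·24 = 409
  a_11 = 2·409 + 1·204 + -1·101 + -2·52 = 817

2,1,-1,-2 ; 817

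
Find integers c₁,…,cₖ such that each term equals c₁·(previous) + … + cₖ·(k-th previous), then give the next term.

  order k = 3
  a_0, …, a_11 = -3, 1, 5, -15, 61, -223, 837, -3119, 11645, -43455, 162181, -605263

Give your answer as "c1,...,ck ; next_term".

  a_3 = -3·5 + 3·1 + 1·-3 = -15
  a_4 = -3·-15 + 3·5 + 1·1 = 61
  a_5 = -3·61 + 3·-15 + 1·5 = -223
  a_6 = -3·-223 + 3·61 + 1·-15 = 837
  a_7 = -3·837 + 3·-223 + 1·61 = -3119
  a_8 = -3·-3119 + 3·837 + 1·-223 = 11645
  a_9 = -3·11645 + 3·-3119 + 1·837 = -43455
  a_10 = -3·-43455 + 3·11645 + 1·-3119 = 162181
  a_11 = -3·162181 + 3·-43455 + 1·11645 = -605263
  a_12 = -3·-605263 + 3·162181 + 1·-43455 = 2258877

-3,3,1 ; 2258877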